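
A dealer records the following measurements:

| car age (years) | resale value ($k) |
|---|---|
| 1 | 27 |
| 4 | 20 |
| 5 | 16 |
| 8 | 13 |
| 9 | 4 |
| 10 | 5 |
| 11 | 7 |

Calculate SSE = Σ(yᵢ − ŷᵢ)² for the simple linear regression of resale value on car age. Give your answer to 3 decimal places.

n = 7, Σx = 48, Σy = 92, Σxy = 454, Σx² = 408, Σy² = 1644
Sxx = Σx² − (Σx)²/n = 408 − 329.142857 = 78.857143
Sxy = Σxy − (Σx)(Σy)/n = 454 − 630.857143 = -176.857143
Syy = Σy² − (Σy)²/n = 1644 − 1209.142857 = 434.857143
b = Sxy/Sxx = -176.857143/78.857143 = -2.242754
SSE = Syy − b·Sxy = 434.857143 − (-2.242754)·(-176.857143) = 38.210145

38.210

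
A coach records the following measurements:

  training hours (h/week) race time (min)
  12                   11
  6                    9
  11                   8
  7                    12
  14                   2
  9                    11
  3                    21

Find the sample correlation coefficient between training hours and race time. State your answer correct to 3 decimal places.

n = 7, Σx = 62, Σy = 74, Σxy = 548, Σx² = 636, Σy² = 976
Sxx = Σx² − (Σx)²/n = 636 − 549.142857 = 86.857143
Sxy = Σxy − (Σx)(Σy)/n = 548 − 655.428571 = -107.428571
Syy = Σy² − (Σy)²/n = 976 − 782.285714 = 193.714286
r = Sxy/√(Sxx·Syy) = -107.428571/√(16825.469388) = -107.428571/129.713027 = -0.828202

-0.828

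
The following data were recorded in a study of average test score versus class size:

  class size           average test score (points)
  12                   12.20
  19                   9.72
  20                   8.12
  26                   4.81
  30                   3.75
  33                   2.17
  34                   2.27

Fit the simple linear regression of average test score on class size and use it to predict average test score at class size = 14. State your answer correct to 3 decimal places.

11.295

n = 7, Σx = 174, Σy = 43.04, Σxy = 879.83, Σx² = 4726
Sxx = Σx² − (Σx)²/n = 4726 − 4325.142857 = 400.857143
Sxy = Σxy − (Σx)(Σy)/n = 879.83 − 1069.851429 = -190.021429
b = Sxy/Sxx = -190.021429/400.857143 = -0.474038
a = ȳ − b·x̄ = 6.148571 − (-0.474038)·24.857143 = 17.931796
ŷ(14) = a + b·14 = 17.931796 + (-0.474038)·14 = 11.295267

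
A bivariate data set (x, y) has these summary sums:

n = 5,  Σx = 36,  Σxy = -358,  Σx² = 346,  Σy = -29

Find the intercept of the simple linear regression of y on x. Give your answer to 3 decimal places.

Sxx = Σx² − (Σx)²/n = 346 − 259.2 = 86.8
Sxy = Σxy − (Σx)(Σy)/n = -358 − (-208.8) = -149.2
b = Sxy/Sxx = -149.2/86.8 = -1.718894
a = ȳ − b·x̄ = -5.8 − (-1.718894)·7.2 = 6.576037

6.576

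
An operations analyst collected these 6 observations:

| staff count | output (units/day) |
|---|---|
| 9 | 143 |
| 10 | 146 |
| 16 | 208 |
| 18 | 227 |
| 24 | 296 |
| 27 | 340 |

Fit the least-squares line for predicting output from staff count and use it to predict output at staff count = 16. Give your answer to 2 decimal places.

212.13

n = 6, Σx = 104, Σy = 1360, Σxy = 26445, Σx² = 2066
Sxx = Σx² − (Σx)²/n = 2066 − 1802.666667 = 263.333333
Sxy = Σxy − (Σx)(Σy)/n = 26445 − 23573.333333 = 2871.666667
b = Sxy/Sxx = 2871.666667/263.333333 = 10.905063
a = ȳ − b·x̄ = 226.666667 − 10.905063·17.333333 = 37.645570
ŷ(16) = a + b·16 = 37.645570 + 10.905063·16 = 212.126582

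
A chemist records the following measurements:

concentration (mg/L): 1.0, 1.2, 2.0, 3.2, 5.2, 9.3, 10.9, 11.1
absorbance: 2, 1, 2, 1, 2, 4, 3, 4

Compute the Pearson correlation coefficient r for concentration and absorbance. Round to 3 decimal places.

n = 8, Σx = 43.9, Σy = 19, Σxy = 135.1, Σx² = 372.23, Σy² = 55
Sxx = Σx² − (Σx)²/n = 372.23 − 240.90125 = 131.32875
Sxy = Σxy − (Σx)(Σy)/n = 135.1 − 104.2625 = 30.8375
Syy = Σy² − (Σy)²/n = 55 − 45.125 = 9.875
r = Sxy/√(Sxx·Syy) = 30.8375/√(1296.871406) = 30.8375/36.012101 = 0.856309

0.856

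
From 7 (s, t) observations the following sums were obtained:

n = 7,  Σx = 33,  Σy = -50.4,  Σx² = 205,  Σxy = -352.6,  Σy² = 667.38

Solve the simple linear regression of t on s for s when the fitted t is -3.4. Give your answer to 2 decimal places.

Sxx = Σx² − (Σx)²/n = 205 − 155.571429 = 49.428571
Sxy = Σxy − (Σx)(Σy)/n = -352.6 − (-237.6) = -115
b = Sxy/Sxx = -115/49.428571 = -2.326590
a = ȳ − b·x̄ = -7.2 − (-2.326590)·4.714286 = 3.768208
Set a + b·x = -3.4: x = (-3.4 − 3.768208) / (-2.326590) = 3.080994

3.08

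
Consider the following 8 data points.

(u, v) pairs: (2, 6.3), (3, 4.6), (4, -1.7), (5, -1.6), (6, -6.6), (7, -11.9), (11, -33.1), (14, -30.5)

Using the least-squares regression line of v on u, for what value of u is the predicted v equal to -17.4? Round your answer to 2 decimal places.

n = 8, Σx = 52, Σy = -74.5, Σxy = -902.4, Σx² = 456
Sxx = Σx² − (Σx)²/n = 456 − 338 = 118
Sxy = Σxy − (Σx)(Σy)/n = -902.4 − (-484.25) = -418.15
b = Sxy/Sxx = -418.15/118 = -3.543644
a = ȳ − b·x̄ = -9.3125 − (-3.543644)·6.5 = 13.721186
Set a + b·x = -17.4: x = (-17.4 − 13.721186) / (-3.543644) = 8.782255

8.78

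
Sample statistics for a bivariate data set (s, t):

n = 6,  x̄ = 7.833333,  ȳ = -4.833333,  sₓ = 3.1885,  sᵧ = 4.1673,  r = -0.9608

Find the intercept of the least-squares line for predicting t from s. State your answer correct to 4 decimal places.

b = r · sᵧ/sₓ = -0.9608 · 4.1673/3.1885 = -1.255745
a = ȳ − b·x̄ = -4.833333 − (-1.255745)·7.833333 = 5.003333

5.0033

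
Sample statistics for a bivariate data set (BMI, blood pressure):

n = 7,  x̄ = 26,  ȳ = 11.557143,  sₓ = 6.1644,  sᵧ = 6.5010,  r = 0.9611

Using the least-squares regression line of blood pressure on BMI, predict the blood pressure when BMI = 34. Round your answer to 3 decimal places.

b = r · sᵧ/sₓ = 0.9611 · 6.501/6.1644 = 1.013580
a = ȳ − b·x̄ = 11.557143 − 1.013580·26 = -14.795931
ŷ(34) = a + b·34 = -14.795931 + 1.013580·34 = 19.665781

19.666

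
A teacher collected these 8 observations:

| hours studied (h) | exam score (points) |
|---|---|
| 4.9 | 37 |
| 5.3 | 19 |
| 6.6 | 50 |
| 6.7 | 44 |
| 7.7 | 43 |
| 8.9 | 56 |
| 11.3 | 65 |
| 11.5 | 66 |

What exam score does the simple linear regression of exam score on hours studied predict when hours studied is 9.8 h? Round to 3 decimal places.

n = 8, Σx = 62.9, Σy = 380, Σxy = 3229.8, Σx² = 538.99
Sxx = Σx² − (Σx)²/n = 538.99 − 494.55125 = 44.43875
Sxy = Σxy − (Σx)(Σy)/n = 3229.8 − 2987.75 = 242.05
b = Sxy/Sxx = 242.05/44.43875 = 5.446823
a = ȳ − b·x̄ = 47.5 − 5.446823·7.8625 = 4.674355
ŷ(9.8) = a + b·9.8 = 4.674355 + 5.446823·9.8 = 58.053219

58.053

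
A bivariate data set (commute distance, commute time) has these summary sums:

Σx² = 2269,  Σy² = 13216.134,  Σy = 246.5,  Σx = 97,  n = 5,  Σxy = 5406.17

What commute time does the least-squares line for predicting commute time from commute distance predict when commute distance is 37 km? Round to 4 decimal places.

Sxx = Σx² − (Σx)²/n = 2269 − 1881.8 = 387.2
Sxy = Σxy − (Σx)(Σy)/n = 5406.17 − 4782.1 = 624.07
b = Sxy/Sxx = 624.07/387.2 = 1.611751
a = ȳ − b·x̄ = 49.3 − 1.611751·19.4 = 18.032030
ŷ(37) = a + b·37 = 18.032030 + 1.611751·37 = 77.666818

77.6668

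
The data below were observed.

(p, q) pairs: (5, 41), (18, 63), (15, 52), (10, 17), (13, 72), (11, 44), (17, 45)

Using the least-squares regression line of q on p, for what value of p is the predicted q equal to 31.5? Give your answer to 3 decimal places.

n = 7, Σx = 89, Σy = 334, Σxy = 4474, Σx² = 1253
Sxx = Σx² − (Σx)²/n = 1253 − 1131.571429 = 121.428571
Sxy = Σxy − (Σx)(Σy)/n = 4474 − 4246.571429 = 227.428571
b = Sxy/Sxx = 227.428571/121.428571 = 1.872941
a = ȳ − b·x̄ = 47.714286 − 1.872941·12.714286 = 23.901176
Set a + b·x = 31.5: x = (31.5 − 23.901176) / 1.872941 = 4.057161

4.057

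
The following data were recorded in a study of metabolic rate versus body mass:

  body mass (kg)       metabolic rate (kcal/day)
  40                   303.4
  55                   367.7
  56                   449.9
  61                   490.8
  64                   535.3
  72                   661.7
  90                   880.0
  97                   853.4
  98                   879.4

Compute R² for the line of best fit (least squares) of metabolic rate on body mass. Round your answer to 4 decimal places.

n = 9, Σx = 633, Σy = 5421.6, Σxy = 417555.3, Σx² = 47875, Σy² = 3670978.4
Sxx = Σx² − (Σx)²/n = 47875 − 44521 = 3354
Sxy = Σxy − (Σx)(Σy)/n = 417555.3 − 381319.2 = 36236.1
Syy = Σy² − (Σy)²/n = 3670978.4 − 3265971.84 = 405006.56
R² = Sxy²/(Sxx·Syy) = (36236.1)²/(3354·405006.56) = 0.966624

0.9666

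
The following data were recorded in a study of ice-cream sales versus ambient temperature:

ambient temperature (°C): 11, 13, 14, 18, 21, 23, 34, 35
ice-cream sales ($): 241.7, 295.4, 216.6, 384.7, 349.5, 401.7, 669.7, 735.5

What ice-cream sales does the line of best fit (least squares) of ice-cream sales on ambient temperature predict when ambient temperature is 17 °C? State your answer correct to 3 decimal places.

n = 8, Σx = 169, Σy = 3294.8, Σxy = 81546.8, Σx² = 4161
Sxx = Σx² − (Σx)²/n = 4161 − 3570.125 = 590.875
Sxy = Σxy − (Σx)(Σy)/n = 81546.8 − 69602.65 = 11944.15
b = Sxy/Sxx = 11944.15/590.875 = 20.214343
a = ȳ − b·x̄ = 411.85 − 20.214343·21.125 = -15.177999
ŷ(17) = a + b·17 = -15.177999 + 20.214343·17 = 328.465835

328.466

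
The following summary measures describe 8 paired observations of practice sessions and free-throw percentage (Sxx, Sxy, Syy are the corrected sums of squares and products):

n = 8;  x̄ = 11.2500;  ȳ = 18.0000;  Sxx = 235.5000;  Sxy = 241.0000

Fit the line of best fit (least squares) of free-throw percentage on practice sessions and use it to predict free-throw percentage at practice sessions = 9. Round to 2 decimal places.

b = Sxy/Sxx = 241/235.5 = 1.023355
a = ȳ − b·x̄ = 18 − 1.023355·11.25 = 6.487261
ŷ(9) = a + b·9 = 6.487261 + 1.023355·9 = 15.697452

15.70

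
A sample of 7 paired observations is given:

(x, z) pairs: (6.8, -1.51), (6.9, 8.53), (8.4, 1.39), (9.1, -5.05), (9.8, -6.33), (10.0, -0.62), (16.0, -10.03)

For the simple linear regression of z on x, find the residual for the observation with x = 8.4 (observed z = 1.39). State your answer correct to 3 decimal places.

n = 7, Σx = 67, Σy = -13.62, Σxy = -214.404, Σx² = 699.26
Sxx = Σx² − (Σx)²/n = 699.26 − 641.285714 = 57.974286
Sxy = Σxy − (Σx)(Σy)/n = -214.404 − (-130.362857) = -84.041143
b = Sxy/Sxx = -84.041143/57.974286 = -1.449628
a = ȳ − b·x̄ = -1.945714 − (-1.449628)·9.571429 = 11.929296
ŷ(8.4) = 11.929296 + (-1.449628)·8.4 = -0.247579
residual = y − ŷ = 1.39 − (-0.247579) = 1.637579

1.638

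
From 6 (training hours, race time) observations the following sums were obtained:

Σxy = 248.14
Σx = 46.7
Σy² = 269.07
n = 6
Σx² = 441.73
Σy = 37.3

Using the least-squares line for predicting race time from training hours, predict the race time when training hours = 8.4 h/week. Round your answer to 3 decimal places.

Sxx = Σx² − (Σx)²/n = 441.73 − 363.481667 = 78.248333
Sxy = Σxy − (Σx)(Σy)/n = 248.14 − 290.318333 = -42.178333
b = Sxy/Sxx = -42.178333/78.248333 = -0.539032
a = ȳ − b·x̄ = 6.216667 − (-0.539032)·7.783333 = 10.412130
ŷ(8.4) = a + b·8.4 = 10.412130 + (-0.539032)·8.4 = 5.884264

5.884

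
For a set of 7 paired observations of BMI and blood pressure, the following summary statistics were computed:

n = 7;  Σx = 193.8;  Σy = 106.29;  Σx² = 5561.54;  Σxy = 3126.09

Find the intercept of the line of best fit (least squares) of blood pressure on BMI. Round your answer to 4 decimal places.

Sxx = Σx² − (Σx)²/n = 5561.54 − 5365.491429 = 196.048571
Sxy = Σxy − (Σx)(Σy)/n = 3126.09 − 2942.714571 = 183.375429
b = Sxy/Sxx = 183.375429/196.048571 = 0.935357
a = ȳ − b·x̄ = 15.184286 − 0.935357·27.685714 = -10.711744

-10.7117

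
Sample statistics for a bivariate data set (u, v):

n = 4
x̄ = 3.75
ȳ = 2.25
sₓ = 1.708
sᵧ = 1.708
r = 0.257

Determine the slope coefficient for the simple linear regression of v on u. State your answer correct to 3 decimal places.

b = r · sᵧ/sₓ = 0.257 · 1.708/1.708 = 0.257

0.257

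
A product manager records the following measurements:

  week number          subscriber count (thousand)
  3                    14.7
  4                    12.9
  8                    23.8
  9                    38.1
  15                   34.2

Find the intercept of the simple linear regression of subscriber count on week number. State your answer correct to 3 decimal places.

n = 5, Σx = 39, Σy = 123.7, Σxy = 1142, Σx² = 395
Sxx = Σx² − (Σx)²/n = 395 − 304.2 = 90.8
Sxy = Σxy − (Σx)(Σy)/n = 1142 − 964.86 = 177.14
b = Sxy/Sxx = 177.14/90.8 = 1.950881
a = ȳ − b·x̄ = 24.74 − 1.950881·7.8 = 9.523128

9.523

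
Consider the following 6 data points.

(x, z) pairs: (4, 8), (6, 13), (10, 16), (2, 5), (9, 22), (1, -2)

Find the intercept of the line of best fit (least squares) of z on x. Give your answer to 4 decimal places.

n = 6, Σx = 32, Σy = 62, Σxy = 476, Σx² = 238
Sxx = Σx² − (Σx)²/n = 238 − 170.666667 = 67.333333
Sxy = Σxy − (Σx)(Σy)/n = 476 − 330.666667 = 145.333333
b = Sxy/Sxx = 145.333333/67.333333 = 2.158416
a = ȳ − b·x̄ = 10.333333 − 2.158416·5.333333 = -1.178218

-1.1782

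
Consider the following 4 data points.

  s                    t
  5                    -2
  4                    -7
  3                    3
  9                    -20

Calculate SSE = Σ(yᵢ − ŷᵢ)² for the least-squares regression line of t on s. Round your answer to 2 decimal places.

n = 4, Σx = 21, Σy = -26, Σxy = -209, Σx² = 131, Σy² = 462
Sxx = Σx² − (Σx)²/n = 131 − 110.25 = 20.75
Sxy = Σxy − (Σx)(Σy)/n = -209 − (-136.5) = -72.5
Syy = Σy² − (Σy)²/n = 462 − 169 = 293
b = Sxy/Sxx = -72.5/20.75 = -3.493976
SSE = Syy − b·Sxy = 293 − (-3.493976)·(-72.5) = 39.686747

39.69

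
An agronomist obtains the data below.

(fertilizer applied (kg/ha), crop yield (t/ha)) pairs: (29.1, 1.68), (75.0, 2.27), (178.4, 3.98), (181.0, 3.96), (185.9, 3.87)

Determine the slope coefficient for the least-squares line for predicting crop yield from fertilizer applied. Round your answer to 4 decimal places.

0.0150

n = 5, Σx = 649.4, Σy = 15.76, Σxy = 2365.363, Σx² = 105618.18
Sxx = Σx² − (Σx)²/n = 105618.18 − 84344.072 = 21274.108
Sxy = Σxy − (Σx)(Σy)/n = 2365.363 − 2046.9088 = 318.4542
b = Sxy/Sxx = 318.4542/21274.108 = 0.014969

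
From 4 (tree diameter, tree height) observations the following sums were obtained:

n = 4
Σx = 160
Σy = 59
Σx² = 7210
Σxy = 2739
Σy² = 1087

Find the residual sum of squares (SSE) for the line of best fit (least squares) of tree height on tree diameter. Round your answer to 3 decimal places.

39.415

Sxx = Σx² − (Σx)²/n = 7210 − 6400 = 810
Sxy = Σxy − (Σx)(Σy)/n = 2739 − 2360 = 379
Syy = Σy² − (Σy)²/n = 1087 − 870.25 = 216.75
b = Sxy/Sxx = 379/810 = 0.467901
SSE = Syy − b·Sxy = 216.75 − 0.467901·379 = 39.415432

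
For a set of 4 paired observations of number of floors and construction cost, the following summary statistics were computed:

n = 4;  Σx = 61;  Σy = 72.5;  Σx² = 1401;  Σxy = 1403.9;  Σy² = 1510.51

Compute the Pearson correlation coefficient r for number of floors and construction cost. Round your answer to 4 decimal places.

Sxx = Σx² − (Σx)²/n = 1401 − 930.25 = 470.75
Sxy = Σxy − (Σx)(Σy)/n = 1403.9 − 1105.625 = 298.275
Syy = Σy² − (Σy)²/n = 1510.51 − 1314.0625 = 196.4475
r = Sxy/√(Sxx·Syy) = 298.275/√(92477.660625) = 298.275/304.101399 = 0.980841

0.9808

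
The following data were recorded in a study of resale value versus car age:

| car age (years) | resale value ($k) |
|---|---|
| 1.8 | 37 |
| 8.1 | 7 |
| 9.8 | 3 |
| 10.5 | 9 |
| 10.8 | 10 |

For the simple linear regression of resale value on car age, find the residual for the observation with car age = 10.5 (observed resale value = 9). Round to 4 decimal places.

n = 5, Σx = 41, Σy = 66, Σxy = 355.2, Σx² = 391.78
Sxx = Σx² − (Σx)²/n = 391.78 − 336.2 = 55.58
Sxy = Σxy − (Σx)(Σy)/n = 355.2 − 541.2 = -186
b = Sxy/Sxx = -186/55.58 = -3.346528
a = ȳ − b·x̄ = 13.2 − (-3.346528)·8.2 = 40.641526
ŷ(10.5) = 40.641526 + (-3.346528)·10.5 = 5.502987
residual = y − ŷ = 9 − 5.502987 = 3.497013

3.4970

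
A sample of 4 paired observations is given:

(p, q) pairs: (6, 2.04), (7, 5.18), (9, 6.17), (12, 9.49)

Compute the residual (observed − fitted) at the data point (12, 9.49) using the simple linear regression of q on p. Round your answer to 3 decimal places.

-0.135

n = 4, Σx = 34, Σy = 22.88, Σxy = 217.91, Σx² = 310
Sxx = Σx² − (Σx)²/n = 310 − 289 = 21
Sxy = Σxy − (Σx)(Σy)/n = 217.91 − 194.48 = 23.43
b = Sxy/Sxx = 23.43/21 = 1.115714
a = ȳ − b·x̄ = 5.72 − 1.115714·8.5 = -3.763571
ŷ(12) = -3.763571 + 1.115714·12 = 9.625
residual = y − ŷ = 9.49 − 9.625 = -0.135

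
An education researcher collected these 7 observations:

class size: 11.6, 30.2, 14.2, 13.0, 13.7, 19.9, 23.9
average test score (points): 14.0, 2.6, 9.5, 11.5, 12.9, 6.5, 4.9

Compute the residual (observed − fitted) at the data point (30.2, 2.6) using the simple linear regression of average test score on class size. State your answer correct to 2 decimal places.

0.97

n = 7, Σx = 126.5, Σy = 61.9, Σxy = 948.51, Σx² = 2572.15
Sxx = Σx² − (Σx)²/n = 2572.15 − 2286.035714 = 286.114286
Sxy = Σxy − (Σx)(Σy)/n = 948.51 − 1118.621429 = -170.111429
b = Sxy/Sxx = -170.111429/286.114286 = -0.594558
a = ȳ − b·x̄ = 8.842857 − (-0.594558)·18.071429 = 19.587363
ŷ(30.2) = 19.587363 + (-0.594558)·30.2 = 1.631723
residual = y − ŷ = 2.6 − 1.631723 = 0.968277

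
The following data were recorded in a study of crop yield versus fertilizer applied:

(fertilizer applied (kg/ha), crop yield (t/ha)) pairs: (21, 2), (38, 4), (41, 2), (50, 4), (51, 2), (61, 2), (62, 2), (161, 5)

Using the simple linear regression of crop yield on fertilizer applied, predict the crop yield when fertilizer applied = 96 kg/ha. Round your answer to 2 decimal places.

n = 8, Σx = 485, Σy = 23, Σxy = 1629, Σx² = 42153
Sxx = Σx² − (Σx)²/n = 42153 − 29403.125 = 12749.875
Sxy = Σxy − (Σx)(Σy)/n = 1629 − 1394.375 = 234.625
b = Sxy/Sxx = 234.625/12749.875 = 0.018402
a = ȳ − b·x̄ = 2.875 − 0.018402·60.625 = 1.759370
ŷ(96) = a + b·96 = 1.759370 + 0.018402·96 = 3.525976

3.53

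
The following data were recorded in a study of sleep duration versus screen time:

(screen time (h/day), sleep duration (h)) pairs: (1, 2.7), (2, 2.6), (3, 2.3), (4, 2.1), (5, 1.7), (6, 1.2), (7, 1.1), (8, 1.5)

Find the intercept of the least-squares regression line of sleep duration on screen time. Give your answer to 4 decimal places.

n = 8, Σx = 36, Σy = 15.2, Σxy = 58.6, Σx² = 204
Sxx = Σx² − (Σx)²/n = 204 − 162 = 42
Sxy = Σxy − (Σx)(Σy)/n = 58.6 − 68.4 = -9.8
b = Sxy/Sxx = -9.8/42 = -0.233333
a = ȳ − b·x̄ = 1.9 − (-0.233333)·4.5 = 2.95

2.9500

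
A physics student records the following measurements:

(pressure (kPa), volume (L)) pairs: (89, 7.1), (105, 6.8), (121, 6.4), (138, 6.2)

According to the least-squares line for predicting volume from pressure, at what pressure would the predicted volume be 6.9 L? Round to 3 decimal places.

n = 4, Σx = 453, Σy = 26.5, Σxy = 2975.9, Σx² = 52631
Sxx = Σx² − (Σx)²/n = 52631 − 51302.25 = 1328.75
Sxy = Σxy − (Σx)(Σy)/n = 2975.9 − 3001.125 = -25.225
b = Sxy/Sxx = -25.225/1328.75 = -0.018984
a = ȳ − b·x̄ = 6.625 − (-0.018984)·113.25 = 8.774939
Set a + b·x = 6.9: x = (6.9 − 8.774939) / (-0.018984) = 98.764123

98.764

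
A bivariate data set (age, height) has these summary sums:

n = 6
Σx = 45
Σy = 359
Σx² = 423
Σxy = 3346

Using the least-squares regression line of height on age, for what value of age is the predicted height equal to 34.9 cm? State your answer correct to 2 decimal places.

4.24

Sxx = Σx² − (Σx)²/n = 423 − 337.5 = 85.5
Sxy = Σxy − (Σx)(Σy)/n = 3346 − 2692.5 = 653.5
b = Sxy/Sxx = 653.5/85.5 = 7.643275
a = ȳ − b·x̄ = 59.833333 − 7.643275·7.5 = 2.508772
Set a + b·x = 34.9: x = (34.9 − 2.508772) / 7.643275 = 4.237873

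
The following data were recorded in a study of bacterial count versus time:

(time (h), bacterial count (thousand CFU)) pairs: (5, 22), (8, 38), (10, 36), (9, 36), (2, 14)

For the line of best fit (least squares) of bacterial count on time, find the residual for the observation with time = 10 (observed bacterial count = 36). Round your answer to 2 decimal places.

-3.16

n = 5, Σx = 34, Σy = 146, Σxy = 1126, Σx² = 274
Sxx = Σx² − (Σx)²/n = 274 − 231.2 = 42.8
Sxy = Σxy − (Σx)(Σy)/n = 1126 − 992.8 = 133.2
b = Sxy/Sxx = 133.2/42.8 = 3.112150
a = ȳ − b·x̄ = 29.2 − 3.112150·6.8 = 8.037383
ŷ(10) = 8.037383 + 3.112150·10 = 39.158879
residual = y − ŷ = 36 − 39.158879 = -3.158879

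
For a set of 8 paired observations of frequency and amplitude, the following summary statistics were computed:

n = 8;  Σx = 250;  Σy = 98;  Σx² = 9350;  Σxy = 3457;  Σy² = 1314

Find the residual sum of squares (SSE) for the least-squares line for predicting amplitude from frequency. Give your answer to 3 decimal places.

Sxx = Σx² − (Σx)²/n = 9350 − 7812.5 = 1537.5
Sxy = Σxy − (Σx)(Σy)/n = 3457 − 3062.5 = 394.5
Syy = Σy² − (Σy)²/n = 1314 − 1200.5 = 113.5
b = Sxy/Sxx = 394.5/1537.5 = 0.256585
SSE = Syy − b·Sxy = 113.5 − 0.256585·394.5 = 12.277073

12.277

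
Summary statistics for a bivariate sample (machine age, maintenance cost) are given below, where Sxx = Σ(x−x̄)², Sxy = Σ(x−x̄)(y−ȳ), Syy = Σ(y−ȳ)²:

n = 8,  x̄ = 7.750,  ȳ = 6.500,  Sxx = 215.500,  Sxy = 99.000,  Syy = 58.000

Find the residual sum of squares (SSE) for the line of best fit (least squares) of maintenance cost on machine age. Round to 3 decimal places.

b = Sxy/Sxx = 99/215.5 = 0.459397
SSE = Syy − b·Sxy = 58 − 0.459397·99 = 12.519722

12.520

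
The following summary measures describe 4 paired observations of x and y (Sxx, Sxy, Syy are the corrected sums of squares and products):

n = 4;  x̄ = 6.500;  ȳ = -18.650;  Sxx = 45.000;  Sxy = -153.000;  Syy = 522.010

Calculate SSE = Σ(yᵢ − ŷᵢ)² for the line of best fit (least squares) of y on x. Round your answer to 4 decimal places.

1.8100

b = Sxy/Sxx = -153/45 = -3.4
SSE = Syy − b·Sxy = 522.01 − (-3.4)·(-153) = 1.81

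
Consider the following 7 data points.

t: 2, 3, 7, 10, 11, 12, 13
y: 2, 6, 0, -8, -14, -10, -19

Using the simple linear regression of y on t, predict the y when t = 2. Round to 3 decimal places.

n = 7, Σx = 58, Σy = -43, Σxy = -579, Σx² = 596
Sxx = Σx² − (Σx)²/n = 596 − 480.571429 = 115.428571
Sxy = Σxy − (Σx)(Σy)/n = -579 − (-356.285714) = -222.714286
b = Sxy/Sxx = -222.714286/115.428571 = -1.929455
a = ȳ − b·x̄ = -6.142857 − (-1.929455)·8.285714 = 9.844059
ŷ(2) = a + b·2 = 9.844059 + (-1.929455)·2 = 5.985149

5.985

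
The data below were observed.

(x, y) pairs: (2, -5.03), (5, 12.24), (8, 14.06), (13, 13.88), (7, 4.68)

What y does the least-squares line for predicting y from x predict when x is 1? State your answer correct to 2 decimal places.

n = 5, Σx = 35, Σy = 39.83, Σxy = 376.82, Σx² = 311
Sxx = Σx² − (Σx)²/n = 311 − 245 = 66
Sxy = Σxy − (Σx)(Σy)/n = 376.82 − 278.81 = 98.01
b = Sxy/Sxx = 98.01/66 = 1.485
a = ȳ − b·x̄ = 7.966 − 1.485·7 = -2.429
ŷ(1) = a + b·1 = -2.429 + 1.485·1 = -0.944

-0.94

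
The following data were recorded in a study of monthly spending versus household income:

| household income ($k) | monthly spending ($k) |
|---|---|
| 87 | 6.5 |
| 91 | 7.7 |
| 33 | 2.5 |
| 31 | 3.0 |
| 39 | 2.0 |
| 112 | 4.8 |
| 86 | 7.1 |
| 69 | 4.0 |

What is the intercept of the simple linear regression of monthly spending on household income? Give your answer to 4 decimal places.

0.8682

n = 8, Σx = 548, Σy = 37.6, Σxy = 2943.9, Σx² = 44122
Sxx = Σx² − (Σx)²/n = 44122 − 37538 = 6584
Sxy = Σxy − (Σx)(Σy)/n = 2943.9 − 2575.6 = 368.3
b = Sxy/Sxx = 368.3/6584 = 0.055939
a = ȳ − b·x̄ = 4.7 − 0.055939·68.5 = 0.868203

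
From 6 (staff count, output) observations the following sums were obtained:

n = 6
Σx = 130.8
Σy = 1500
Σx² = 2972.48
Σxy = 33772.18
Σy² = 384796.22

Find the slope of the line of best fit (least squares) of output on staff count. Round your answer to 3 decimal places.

Sxx = Σx² − (Σx)²/n = 2972.48 − 2851.44 = 121.04
Sxy = Σxy − (Σx)(Σy)/n = 33772.18 − 32700 = 1072.18
b = Sxy/Sxx = 1072.18/121.04 = 8.858063

8.858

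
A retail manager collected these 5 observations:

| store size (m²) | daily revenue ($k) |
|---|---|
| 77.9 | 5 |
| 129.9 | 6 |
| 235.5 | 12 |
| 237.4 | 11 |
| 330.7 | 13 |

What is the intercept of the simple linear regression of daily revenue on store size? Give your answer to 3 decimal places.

2.246

n = 5, Σx = 1011.4, Σy = 47, Σxy = 10905.4, Σx² = 244123.92
Sxx = Σx² − (Σx)²/n = 244123.92 − 204585.992 = 39537.928
Sxy = Σxy − (Σx)(Σy)/n = 10905.4 − 9507.16 = 1398.24
b = Sxy/Sxx = 1398.24/39537.928 = 0.035365
a = ȳ − b·x̄ = 9.4 − 0.035365·202.28 = 2.246464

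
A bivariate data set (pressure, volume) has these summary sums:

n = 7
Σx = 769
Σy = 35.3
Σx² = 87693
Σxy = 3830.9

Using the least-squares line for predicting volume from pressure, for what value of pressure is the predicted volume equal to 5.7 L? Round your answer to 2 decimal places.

64.99

Sxx = Σx² − (Σx)²/n = 87693 − 84480.142857 = 3212.857143
Sxy = Σxy − (Σx)(Σy)/n = 3830.9 − 3877.957143 = -47.057143
b = Sxy/Sxx = -47.057143/3212.857143 = -0.014647
a = ȳ − b·x̄ = 5.042857 − (-0.014647)·109.857143 = 6.651881
Set a + b·x = 5.7: x = (5.7 − 6.651881) / (-0.014647) = 64.990285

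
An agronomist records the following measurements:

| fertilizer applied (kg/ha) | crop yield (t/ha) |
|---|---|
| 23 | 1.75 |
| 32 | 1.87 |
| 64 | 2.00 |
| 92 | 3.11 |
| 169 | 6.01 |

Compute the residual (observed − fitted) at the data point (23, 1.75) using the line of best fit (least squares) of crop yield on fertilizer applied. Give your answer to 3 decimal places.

n = 5, Σx = 380, Σy = 14.74, Σxy = 1529.9, Σx² = 42674
Sxx = Σx² − (Σx)²/n = 42674 − 28880 = 13794
Sxy = Σxy − (Σx)(Σy)/n = 1529.9 − 1120.24 = 409.66
b = Sxy/Sxx = 409.66/13794 = 0.029698
a = ȳ − b·x̄ = 2.948 − 0.029698·76 = 0.690920
ŷ(23) = 0.690920 + 0.029698·23 = 1.373984
residual = y − ŷ = 1.75 − 1.373984 = 0.376016

0.376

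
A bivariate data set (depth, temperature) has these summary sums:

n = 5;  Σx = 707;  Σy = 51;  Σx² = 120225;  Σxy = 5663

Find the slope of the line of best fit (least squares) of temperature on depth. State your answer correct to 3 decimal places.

Sxx = Σx² − (Σx)²/n = 120225 − 99969.8 = 20255.2
Sxy = Σxy − (Σx)(Σy)/n = 5663 − 7211.4 = -1548.4
b = Sxy/Sxx = -1548.4/20255.2 = -0.076445

-0.076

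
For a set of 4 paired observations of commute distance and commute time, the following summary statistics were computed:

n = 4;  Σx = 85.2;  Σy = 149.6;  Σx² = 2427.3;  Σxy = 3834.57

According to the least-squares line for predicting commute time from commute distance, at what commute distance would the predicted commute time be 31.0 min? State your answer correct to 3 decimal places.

Sxx = Σx² − (Σx)²/n = 2427.3 − 1814.76 = 612.54
Sxy = Σxy − (Σx)(Σy)/n = 3834.57 − 3186.48 = 648.09
b = Sxy/Sxx = 648.09/612.54 = 1.058037
a = ȳ − b·x̄ = 37.4 − 1.058037·21.3 = 14.863811
Set a + b·x = 31.0: x = (31.0 − 14.863811) / 1.058037 = 15.251062

15.251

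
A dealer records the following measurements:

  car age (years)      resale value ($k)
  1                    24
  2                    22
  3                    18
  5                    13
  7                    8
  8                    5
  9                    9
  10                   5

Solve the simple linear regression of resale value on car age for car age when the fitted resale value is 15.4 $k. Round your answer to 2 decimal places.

4.50

n = 8, Σx = 45, Σy = 104, Σxy = 414, Σx² = 333
Sxx = Σx² − (Σx)²/n = 333 − 253.125 = 79.875
Sxy = Σxy − (Σx)(Σy)/n = 414 − 585 = -171
b = Sxy/Sxx = -171/79.875 = -2.140845
a = ȳ − b·x̄ = 13 − (-2.140845)·5.625 = 25.042254
Set a + b·x = 15.4: x = (15.4 − 25.042254) / (-2.140845) = 4.503947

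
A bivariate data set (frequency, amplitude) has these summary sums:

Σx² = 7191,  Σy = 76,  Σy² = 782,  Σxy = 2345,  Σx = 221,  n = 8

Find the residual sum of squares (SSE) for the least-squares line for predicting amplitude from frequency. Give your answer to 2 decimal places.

4.50

Sxx = Σx² − (Σx)²/n = 7191 − 6105.125 = 1085.875
Sxy = Σxy − (Σx)(Σy)/n = 2345 − 2099.5 = 245.5
Syy = Σy² − (Σy)²/n = 782 − 722 = 60
b = Sxy/Sxx = 245.5/1085.875 = 0.226085
SSE = Syy − b·Sxy = 60 − 0.226085·245.5 = 4.496144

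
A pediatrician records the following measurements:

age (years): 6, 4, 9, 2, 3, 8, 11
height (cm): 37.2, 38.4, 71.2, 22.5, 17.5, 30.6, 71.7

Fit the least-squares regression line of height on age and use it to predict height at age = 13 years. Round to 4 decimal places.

n = 7, Σx = 43, Σy = 289.1, Σxy = 2148.6, Σx² = 331
Sxx = Σx² − (Σx)²/n = 331 − 264.142857 = 66.857143
Sxy = Σxy − (Σx)(Σy)/n = 2148.6 − 1775.9 = 372.7
b = Sxy/Sxx = 372.7/66.857143 = 5.574573
a = ȳ − b·x̄ = 41.3 − 5.574573·6.142857 = 7.056197
ŷ(13) = a + b·13 = 7.056197 + 5.574573·13 = 79.525641

79.5256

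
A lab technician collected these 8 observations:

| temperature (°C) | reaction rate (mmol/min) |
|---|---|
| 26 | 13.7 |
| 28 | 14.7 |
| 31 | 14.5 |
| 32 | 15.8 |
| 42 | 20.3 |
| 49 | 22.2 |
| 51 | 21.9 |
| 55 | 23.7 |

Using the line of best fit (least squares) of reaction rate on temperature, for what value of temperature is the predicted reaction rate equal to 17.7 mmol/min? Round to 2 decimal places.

n = 8, Σx = 314, Σy = 146.8, Σxy = 6083.7, Σx² = 13236
Sxx = Σx² − (Σx)²/n = 13236 − 12324.5 = 911.5
Sxy = Σxy − (Σx)(Σy)/n = 6083.7 − 5761.9 = 321.8
b = Sxy/Sxx = 321.8/911.5 = 0.353044
a = ȳ − b·x̄ = 18.35 − 0.353044·39.25 = 4.493006
Set a + b·x = 17.7: x = (17.7 − 4.493006) / 0.353044 = 37.408872

37.41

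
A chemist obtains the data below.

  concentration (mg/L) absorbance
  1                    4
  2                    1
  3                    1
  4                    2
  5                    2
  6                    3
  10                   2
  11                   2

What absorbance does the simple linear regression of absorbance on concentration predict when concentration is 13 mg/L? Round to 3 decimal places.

1.934

n = 8, Σx = 42, Σy = 17, Σxy = 87, Σx² = 312
Sxx = Σx² − (Σx)²/n = 312 − 220.5 = 91.5
Sxy = Σxy − (Σx)(Σy)/n = 87 − 89.25 = -2.25
b = Sxy/Sxx = -2.25/91.5 = -0.024590
a = ȳ − b·x̄ = 2.125 − (-0.024590)·5.25 = 2.254098
ŷ(13) = a + b·13 = 2.254098 + (-0.024590)·13 = 1.934426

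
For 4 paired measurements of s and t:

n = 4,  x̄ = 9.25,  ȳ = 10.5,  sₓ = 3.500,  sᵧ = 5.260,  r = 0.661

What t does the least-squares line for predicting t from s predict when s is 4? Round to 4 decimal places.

b = r · sᵧ/sₓ = 0.661 · 5.26/3.5 = 0.993389
a = ȳ − b·x̄ = 10.5 − 0.993389·9.25 = 1.311156
ŷ(4) = a + b·4 = 1.311156 + 0.993389·4 = 5.28471

5.2847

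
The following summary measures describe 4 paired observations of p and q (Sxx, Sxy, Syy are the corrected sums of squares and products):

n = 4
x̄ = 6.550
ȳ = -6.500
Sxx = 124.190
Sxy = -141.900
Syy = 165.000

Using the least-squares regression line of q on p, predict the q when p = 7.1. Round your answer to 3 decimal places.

b = Sxy/Sxx = -141.9/124.19 = -1.142604
a = ȳ − b·x̄ = -6.5 − (-1.142604)·6.55 = 0.984057
ŷ(7.1) = a + b·7.1 = 0.984057 + (-1.142604)·7.1 = -7.128432

-7.128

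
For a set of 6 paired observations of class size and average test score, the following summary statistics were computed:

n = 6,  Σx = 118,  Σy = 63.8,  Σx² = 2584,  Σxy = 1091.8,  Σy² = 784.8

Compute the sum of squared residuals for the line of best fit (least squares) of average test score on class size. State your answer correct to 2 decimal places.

5.58

Sxx = Σx² − (Σx)²/n = 2584 − 2320.666667 = 263.333333
Sxy = Σxy − (Σx)(Σy)/n = 1091.8 − 1254.733333 = -162.933333
Syy = Σy² − (Σy)²/n = 784.8 − 678.406667 = 106.393333
b = Sxy/Sxx = -162.933333/263.333333 = -0.618734
SSE = Syy − b·Sxy = 106.393333 − (-0.618734)·(-162.933333) = 5.580911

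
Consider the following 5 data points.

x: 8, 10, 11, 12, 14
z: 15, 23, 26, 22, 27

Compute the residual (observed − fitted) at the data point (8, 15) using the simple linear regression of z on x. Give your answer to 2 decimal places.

-2.35

n = 5, Σx = 55, Σy = 113, Σxy = 1278, Σx² = 625
Sxx = Σx² − (Σx)²/n = 625 − 605 = 20
Sxy = Σxy − (Σx)(Σy)/n = 1278 − 1243 = 35
b = Sxy/Sxx = 35/20 = 1.75
a = ȳ − b·x̄ = 22.6 − 1.75·11 = 3.35
ŷ(8) = 3.35 + 1.75·8 = 17.35
residual = y − ŷ = 15 − 17.35 = -2.35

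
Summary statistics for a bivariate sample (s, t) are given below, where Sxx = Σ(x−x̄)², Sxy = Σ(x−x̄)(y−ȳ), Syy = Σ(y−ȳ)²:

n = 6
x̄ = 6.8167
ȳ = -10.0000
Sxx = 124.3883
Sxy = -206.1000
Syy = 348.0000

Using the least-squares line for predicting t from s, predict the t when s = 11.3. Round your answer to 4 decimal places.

b = Sxy/Sxx = -206.1/124.3883 = -1.656908
a = ȳ − b·x̄ = -10 − (-1.656908)·6.8167 = 1.294646
ŷ(11.3) = a + b·11.3 = 1.294646 + (-1.656908)·11.3 = -17.428417

-17.4284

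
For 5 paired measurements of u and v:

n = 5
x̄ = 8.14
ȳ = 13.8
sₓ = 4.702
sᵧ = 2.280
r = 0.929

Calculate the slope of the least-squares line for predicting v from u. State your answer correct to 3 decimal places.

0.450

b = r · sᵧ/sₓ = 0.929 · 2.28/4.702 = 0.450472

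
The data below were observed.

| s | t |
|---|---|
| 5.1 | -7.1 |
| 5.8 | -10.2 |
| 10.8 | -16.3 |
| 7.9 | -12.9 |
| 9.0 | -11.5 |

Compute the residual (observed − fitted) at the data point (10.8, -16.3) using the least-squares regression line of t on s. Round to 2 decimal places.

-0.58

n = 5, Σx = 38.6, Σy = -58, Σxy = -476.82, Σx² = 319.7
Sxx = Σx² − (Σx)²/n = 319.7 − 297.992 = 21.708
Sxy = Σxy − (Σx)(Σy)/n = -476.82 − (-447.76) = -29.06
b = Sxy/Sxx = -29.06/21.708 = -1.338677
a = ȳ − b·x̄ = -11.6 − (-1.338677)·7.72 = -1.265414
ŷ(10.8) = -1.265414 + (-1.338677)·10.8 = -15.723125
residual = y − ŷ = -16.3 − (-15.723125) = -0.576875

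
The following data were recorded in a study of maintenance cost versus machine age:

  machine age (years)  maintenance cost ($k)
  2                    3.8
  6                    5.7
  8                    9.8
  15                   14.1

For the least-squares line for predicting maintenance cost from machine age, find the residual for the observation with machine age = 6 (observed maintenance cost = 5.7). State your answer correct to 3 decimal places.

-1.214

n = 4, Σx = 31, Σy = 33.4, Σxy = 331.7, Σx² = 329
Sxx = Σx² − (Σx)²/n = 329 − 240.25 = 88.75
Sxy = Σxy − (Σx)(Σy)/n = 331.7 − 258.85 = 72.85
b = Sxy/Sxx = 72.85/88.75 = 0.820845
a = ȳ − b·x̄ = 8.35 − 0.820845·7.75 = 1.988451
ŷ(6) = 1.988451 + 0.820845·6 = 6.913521
residual = y − ŷ = 5.7 − 6.913521 = -1.213521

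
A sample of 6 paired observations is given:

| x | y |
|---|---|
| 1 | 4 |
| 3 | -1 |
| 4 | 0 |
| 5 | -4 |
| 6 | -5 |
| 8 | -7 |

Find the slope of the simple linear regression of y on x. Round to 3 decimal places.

n = 6, Σx = 27, Σy = -13, Σxy = -105, Σx² = 151
Sxx = Σx² − (Σx)²/n = 151 − 121.5 = 29.5
Sxy = Σxy − (Σx)(Σy)/n = -105 − (-58.5) = -46.5
b = Sxy/Sxx = -46.5/29.5 = -1.576271

-1.576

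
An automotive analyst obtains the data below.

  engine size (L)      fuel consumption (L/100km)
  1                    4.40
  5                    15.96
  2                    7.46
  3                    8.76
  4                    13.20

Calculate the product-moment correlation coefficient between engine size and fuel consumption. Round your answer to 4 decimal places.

n = 5, Σx = 15, Σy = 49.78, Σxy = 178.2, Σx² = 55, Σy² = 580.7108
Sxx = Σx² − (Σx)²/n = 55 − 45 = 10
Sxy = Σxy − (Σx)(Σy)/n = 178.2 − 149.34 = 28.86
Syy = Σy² − (Σy)²/n = 580.7108 − 495.60968 = 85.10112
r = Sxy/√(Sxx·Syy) = 28.86/√(851.0112) = 28.86/29.172096 = 0.989302

0.9893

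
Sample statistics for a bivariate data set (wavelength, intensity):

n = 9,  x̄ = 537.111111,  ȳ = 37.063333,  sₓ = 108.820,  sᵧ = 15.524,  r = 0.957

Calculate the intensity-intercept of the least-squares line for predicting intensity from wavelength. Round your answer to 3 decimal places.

b = r · sᵧ/sₓ = 0.957 · 15.524/108.82 = 0.136523
a = ȳ − b·x̄ = 37.063333 − 0.136523·537.111111 = -36.264861

-36.265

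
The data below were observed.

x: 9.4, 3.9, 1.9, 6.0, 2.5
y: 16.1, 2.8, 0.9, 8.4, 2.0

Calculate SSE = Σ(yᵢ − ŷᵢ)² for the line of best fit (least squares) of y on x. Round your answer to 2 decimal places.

n = 5, Σx = 23.7, Σy = 30.2, Σxy = 219.37, Σx² = 149.43, Σy² = 342.42
Sxx = Σx² − (Σx)²/n = 149.43 − 112.338 = 37.092
Sxy = Σxy − (Σx)(Σy)/n = 219.37 − 143.148 = 76.222
Syy = Σy² − (Σy)²/n = 342.42 − 182.408 = 160.012
b = Sxy/Sxx = 76.222/37.092 = 2.054944
SSE = Syy − b·Sxy = 160.012 − 2.054944·76.222 = 3.380023

3.38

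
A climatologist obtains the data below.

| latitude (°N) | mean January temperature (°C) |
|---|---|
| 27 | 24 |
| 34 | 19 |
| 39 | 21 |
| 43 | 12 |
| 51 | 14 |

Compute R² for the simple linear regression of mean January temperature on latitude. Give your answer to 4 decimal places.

0.6890

n = 5, Σx = 194, Σy = 90, Σxy = 3343, Σx² = 7856, Σy² = 1718
Sxx = Σx² − (Σx)²/n = 7856 − 7527.2 = 328.8
Sxy = Σxy − (Σx)(Σy)/n = 3343 − 3492 = -149
Syy = Σy² − (Σy)²/n = 1718 − 1620 = 98
R² = Sxy²/(Sxx·Syy) = (-149)²/(328.8·98) = 0.688993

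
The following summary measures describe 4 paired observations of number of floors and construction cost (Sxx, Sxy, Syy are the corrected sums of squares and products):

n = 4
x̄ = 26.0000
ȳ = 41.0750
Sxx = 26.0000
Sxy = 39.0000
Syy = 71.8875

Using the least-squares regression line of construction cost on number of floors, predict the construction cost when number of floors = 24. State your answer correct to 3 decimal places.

b = Sxy/Sxx = 39/26 = 1.5
a = ȳ − b·x̄ = 41.075 − 1.5·26 = 2.075
ŷ(24) = a + b·24 = 2.075 + 1.5·24 = 38.075

38.075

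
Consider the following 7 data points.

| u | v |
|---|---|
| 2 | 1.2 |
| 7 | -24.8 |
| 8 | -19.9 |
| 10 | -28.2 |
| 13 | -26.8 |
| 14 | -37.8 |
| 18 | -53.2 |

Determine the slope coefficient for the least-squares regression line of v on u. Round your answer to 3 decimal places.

-3.013

n = 7, Σx = 72, Σy = -189.5, Σxy = -2447.6, Σx² = 906
Sxx = Σx² − (Σx)²/n = 906 − 740.571429 = 165.428571
Sxy = Σxy − (Σx)(Σy)/n = -2447.6 − (-1949.142857) = -498.457143
b = Sxy/Sxx = -498.457143/165.428571 = -3.013126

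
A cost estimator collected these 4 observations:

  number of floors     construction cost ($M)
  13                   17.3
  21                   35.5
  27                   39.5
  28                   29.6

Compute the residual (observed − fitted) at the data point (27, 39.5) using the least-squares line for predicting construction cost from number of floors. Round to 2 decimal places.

n = 4, Σx = 89, Σy = 121.9, Σxy = 2865.7, Σx² = 2123
Sxx = Σx² − (Σx)²/n = 2123 − 1980.25 = 142.75
Sxy = Σxy − (Σx)(Σy)/n = 2865.7 − 2712.275 = 153.425
b = Sxy/Sxx = 153.425/142.75 = 1.074781
a = ȳ − b·x̄ = 30.475 − 1.074781·22.25 = 6.561121
ŷ(27) = 6.561121 + 1.074781·27 = 35.580210
residual = y − ŷ = 39.5 − 35.580210 = 3.919790

3.92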